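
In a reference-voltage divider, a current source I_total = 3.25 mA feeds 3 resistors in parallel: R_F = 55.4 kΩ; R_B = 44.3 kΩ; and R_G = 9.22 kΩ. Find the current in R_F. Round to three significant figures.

I ≈ 0.393 mA

ΣG = 1/55.4 + 1/44.3 + 1/9.22 = 0.1491.
Current divider: I(R_F) = I_total · G_k/ΣG = 3.25 × (0.01805/0.1491) = 3.25 × 0.1211 = 0.3935 mA.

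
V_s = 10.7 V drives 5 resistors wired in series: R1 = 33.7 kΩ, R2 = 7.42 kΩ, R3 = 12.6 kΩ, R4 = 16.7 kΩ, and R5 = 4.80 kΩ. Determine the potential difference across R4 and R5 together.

V ≈ 3.06 V

ΣR = 33.7 + 7.42 + 12.6 + 16.7 + 4.80 = 75.22 kΩ.
R_{R4..R5} = 16.7 + 4.80 = 21.50 kΩ.
By the voltage-divider rule, V = 10.7 × 21.50/75.22 = 3.058 V.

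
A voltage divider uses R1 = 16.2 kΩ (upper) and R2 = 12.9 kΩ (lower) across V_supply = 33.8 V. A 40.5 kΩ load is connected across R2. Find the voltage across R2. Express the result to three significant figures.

The load sits in parallel with R2, giving an effective lower resistance R2' = R2·R_L/(R2+R_L) = 9.784 kΩ.
Voltage divider with the loaded lower leg: V_out = 33.8 × 9.784/(16.2 + 9.784) = 33.8 × 0.3765 = 12.73 V.
(Unloaded it would be 15.0 V; the load pulls it down.)

V_out ≈ 12.7 V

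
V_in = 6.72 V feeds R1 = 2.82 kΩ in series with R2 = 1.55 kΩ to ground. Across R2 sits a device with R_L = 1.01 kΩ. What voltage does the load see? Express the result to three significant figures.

The load sits in parallel with R2, giving an effective lower resistance R2' = R2·R_L/(R2+R_L) = 0.6115 kΩ.
Now apply the divider: V_out = 6.72 × 0.1782 = 1.198 V.

V_out ≈ 1.20 V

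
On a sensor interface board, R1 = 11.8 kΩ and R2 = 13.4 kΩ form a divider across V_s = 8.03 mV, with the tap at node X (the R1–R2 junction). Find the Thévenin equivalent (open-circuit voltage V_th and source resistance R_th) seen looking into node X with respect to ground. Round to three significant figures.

With X open, the divider is unloaded: V_th = 8.03 × 13.4/25.20 = 4.270 mV.
With V_s suppressed (replaced by a short), R_th = R1 ‖ R2 = (11.80 × 13.4)/(11.80 + 13.4) = 6.275 kΩ.

V_th ≈ 4.27 mV, R_th ≈ 6.27 kΩ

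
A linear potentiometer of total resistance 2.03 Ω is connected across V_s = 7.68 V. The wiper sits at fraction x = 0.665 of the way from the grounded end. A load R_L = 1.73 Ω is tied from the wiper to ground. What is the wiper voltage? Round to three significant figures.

V_out ≈ 4.05 V

Split the track: R_lower = x·R_p = 1.350 Ω, R_upper = (1−x)·R_p = 0.6800 Ω.
R_L loads the lower segment: effective lower R = 0.7583 Ω.
Loaded-divider output: V_out = 7.68 × 0.5272 = 4.049 V.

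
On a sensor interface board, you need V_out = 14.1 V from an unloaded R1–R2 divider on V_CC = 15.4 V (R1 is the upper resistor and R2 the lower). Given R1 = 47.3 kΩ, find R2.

Required fraction k = V_out/V_CC = 0.9156.
So R2 = R1 · V_out/(V_CC − V_out) = 47.3 × 14.1/(15.4 − 14.1) = 47.3 × 10.85 = 513.0 kΩ.

R2 ≈ 513 kΩ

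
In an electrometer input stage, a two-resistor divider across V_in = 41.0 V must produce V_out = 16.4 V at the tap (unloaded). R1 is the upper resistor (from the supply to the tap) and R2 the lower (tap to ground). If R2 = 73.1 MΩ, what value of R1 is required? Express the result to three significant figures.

V_out/V_in = R2/(R1+R2) = 0.4000.
R1 = R2·(1/k − 1) = 73.1 × 1.500 = 109.6 MΩ.

R1 ≈ 110 MΩ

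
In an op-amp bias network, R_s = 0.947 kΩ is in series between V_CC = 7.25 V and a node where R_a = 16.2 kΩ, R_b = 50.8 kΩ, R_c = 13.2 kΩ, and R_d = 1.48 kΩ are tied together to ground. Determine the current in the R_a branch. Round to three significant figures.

Combine the parallel branches: R_p = (1/16.2 + 1/50.8 + 1/13.2 + 1/1.48)⁻¹ = 1.201 kΩ.
Node voltage V_A = V_CC · R_p/(R_s + R_p) = 7.25 × 0.5591 = 4.053 V.
Branch current I = V_A/R_a = 4.053/16.2 = 0.2502 mA.
(Check via current divider: I_total = 3.376 mA; share G_k/ΣG = 0.07412 → same result.)

I ≈ 0.250 mA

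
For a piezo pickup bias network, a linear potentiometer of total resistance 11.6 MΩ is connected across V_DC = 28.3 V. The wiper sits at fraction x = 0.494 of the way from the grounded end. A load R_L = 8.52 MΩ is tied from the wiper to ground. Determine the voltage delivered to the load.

The pot divides into 5.870 MΩ above the wiper and 5.730 MΩ below.
R_L loads the lower segment: effective lower R = 3.426 MΩ.
Then V_out = V_DC · 3.426/(5.870 + 3.426) = 10.43 V.

V_out ≈ 10.4 V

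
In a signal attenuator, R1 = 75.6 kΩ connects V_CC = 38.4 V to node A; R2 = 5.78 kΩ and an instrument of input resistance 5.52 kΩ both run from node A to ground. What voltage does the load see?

V_out ≈ 1.38 V

First combine the lower leg with the load: R2 ‖ R_L = 2.824 kΩ.
Voltage divider with the loaded lower leg: V_out = 38.4 × 2.824/(75.6 + 2.824) = 38.4 × 0.03600 = 1.383 V.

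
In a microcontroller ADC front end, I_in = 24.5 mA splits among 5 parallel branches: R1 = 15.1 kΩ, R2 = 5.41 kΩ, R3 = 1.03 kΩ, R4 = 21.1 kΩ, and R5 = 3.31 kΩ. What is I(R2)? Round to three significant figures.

I ≈ 2.88 mA

ΣG = 1/15.1 + 1/5.41 + 1/1.03 + 1/21.1 + 1/3.31 = 1.571.
By the current-divider rule, I = I_in · G_k/ΣG = 24.5 × 0.1176 = 2.882 mA.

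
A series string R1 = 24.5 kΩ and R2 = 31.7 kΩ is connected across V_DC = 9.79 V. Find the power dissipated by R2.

ΣR = 56.20 kΩ → I = 9.79/56.20 = 0.1742 mA.
V(R2) = I·R = 5.522 V; P = V·I = 5.522 × 0.1742 = 0.9619 mW.

P ≈ 0.962 mW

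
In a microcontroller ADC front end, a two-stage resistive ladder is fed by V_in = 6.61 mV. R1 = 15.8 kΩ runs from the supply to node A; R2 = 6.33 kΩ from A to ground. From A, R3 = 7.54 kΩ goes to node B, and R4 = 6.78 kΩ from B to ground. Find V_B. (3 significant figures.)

V_B ≈ 0.680 mV

The second stage (R3 + R4 = 14.32 kΩ) loads node A in parallel with R2.
R2 ‖ (R3+R4) = 4.390 kΩ.
First divider: V_A = V_in · 4.390/(15.8 + 4.390) = 1.437 mV.
V_B = V_A × 0.4735 = 0.6804 mV.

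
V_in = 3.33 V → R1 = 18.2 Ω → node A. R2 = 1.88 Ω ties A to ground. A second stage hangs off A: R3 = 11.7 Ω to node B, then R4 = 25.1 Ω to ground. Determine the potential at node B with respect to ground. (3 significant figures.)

V_B ≈ 0.203 V

Looking into the second stage from A: R3 + R4 = 36.80 Ω appears in parallel with R2.
Effective lower resistance at A: R2 ‖ 36.80 = 1.789 Ω.
V_A = 3.33 × 1.789/(18.2 + 1.789) = 0.2980 V.
Then the unloaded second divider: V_B = V_A × R4/(R3+R4) = 0.2980 × 0.6821 = 0.2032 V.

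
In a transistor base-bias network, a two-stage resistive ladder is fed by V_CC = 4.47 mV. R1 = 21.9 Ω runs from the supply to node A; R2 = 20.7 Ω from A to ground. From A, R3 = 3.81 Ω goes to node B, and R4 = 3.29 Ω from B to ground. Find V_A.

Node A sees R2 in parallel with the series input of stage 2, R3 + R4 = 7.100 Ω.
R2 ‖ (R3+R4) = 5.287 Ω.
So V_A = 4.47 × 0.1945 = 0.8692 mV.

V_A ≈ 0.869 mV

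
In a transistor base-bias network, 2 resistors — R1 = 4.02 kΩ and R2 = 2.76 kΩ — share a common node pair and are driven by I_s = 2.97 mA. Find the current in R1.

Two-branch current divider: I_k = I_s · R_other/(R_1 + R_2).
I(R1) = 2.97 × 2.76/(4.02 + 2.76) = 2.97 × 0.4071 = 1.209 mA.

I ≈ 1.21 mA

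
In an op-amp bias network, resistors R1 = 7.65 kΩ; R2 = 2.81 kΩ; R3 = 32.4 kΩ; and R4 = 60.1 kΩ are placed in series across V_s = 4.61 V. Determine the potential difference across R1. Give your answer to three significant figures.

ΣR = 7.65 + 2.81 + 32.4 + 60.1 = 103.0 kΩ.
V = V_s · R/ΣR = 4.61 × 0.07430 = 0.3425 V.

V ≈ 0.343 V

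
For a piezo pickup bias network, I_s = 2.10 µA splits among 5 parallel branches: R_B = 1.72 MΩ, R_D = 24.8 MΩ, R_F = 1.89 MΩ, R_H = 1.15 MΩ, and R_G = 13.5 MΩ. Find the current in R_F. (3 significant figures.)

ΣG = 1/1.72 + 1/24.8 + 1/1.89 + 1/1.15 + 1/13.5 = 2.094.
Current divider: I(R_F) = I_s · G_k/ΣG = 2.10 × (0.5291/2.094) = 2.10 × 0.2526 = 0.5305 µA.

I ≈ 0.531 µA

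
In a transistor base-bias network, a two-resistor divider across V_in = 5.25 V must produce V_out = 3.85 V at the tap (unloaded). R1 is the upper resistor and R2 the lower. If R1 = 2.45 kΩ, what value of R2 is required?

R2 ≈ 6.74 kΩ

Required fraction k = V_out/V_in = 0.7333.
So R2 = R1 · V_out/(V_in − V_out) = 2.45 × 3.85/(5.25 − 3.85) = 2.45 × 2.750 = 6.738 kΩ.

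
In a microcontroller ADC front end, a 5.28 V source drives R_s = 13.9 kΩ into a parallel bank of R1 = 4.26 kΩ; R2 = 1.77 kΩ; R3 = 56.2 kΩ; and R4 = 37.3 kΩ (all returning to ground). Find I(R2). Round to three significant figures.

Combine the parallel branches: R_p = (1/4.26 + 1/1.77 + 1/56.2 + 1/37.3)⁻¹ = 1.184 kΩ.
V_A = 5.28 × 1.184/15.08 = 0.4146 V.
Branch current I = V_A/R2 = 0.4146/1.77 = 0.2342 mA.
(Check via current divider: I_total = 0.3500 mA; share G_k/ΣG = 0.6691 → same result.)

I ≈ 0.234 mA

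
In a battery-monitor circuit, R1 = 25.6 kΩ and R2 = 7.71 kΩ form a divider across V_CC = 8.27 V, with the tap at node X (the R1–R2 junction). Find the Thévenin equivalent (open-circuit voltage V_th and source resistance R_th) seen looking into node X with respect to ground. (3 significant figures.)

V_th ≈ 1.91 V, R_th ≈ 5.93 kΩ

With X open, the divider is unloaded: V_th = 8.27 × 7.71/33.31 = 1.914 V.
With V_CC suppressed (replaced by a short), R_th = R1 ‖ R2 = (25.60 × 7.71)/(25.60 + 7.71) = 5.925 kΩ.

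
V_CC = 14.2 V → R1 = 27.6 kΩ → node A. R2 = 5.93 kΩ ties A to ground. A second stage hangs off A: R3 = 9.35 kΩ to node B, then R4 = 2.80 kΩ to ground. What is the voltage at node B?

V_B ≈ 0.413 V

The second stage (R3 + R4 = 12.15 kΩ) loads node A in parallel with R2.
Effective lower resistance at A: R2 ‖ 12.15 = 3.985 kΩ.
So V_A = 14.2 × 0.1262 = 1.792 V.
V_B = V_A × 0.2305 = 0.4129 V.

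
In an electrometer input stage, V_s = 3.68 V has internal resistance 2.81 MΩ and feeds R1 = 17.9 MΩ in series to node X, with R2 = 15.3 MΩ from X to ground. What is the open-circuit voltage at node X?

V_th ≈ 1.56 V

R1' = 2.81 + 17.9 = 20.71 MΩ (source resistance + R1).
Open-circuit (no load on X): V_th = V_s · R2/(R1' + R2) = 3.68 × 15.3/(20.71 + 15.3) = 1.564 V.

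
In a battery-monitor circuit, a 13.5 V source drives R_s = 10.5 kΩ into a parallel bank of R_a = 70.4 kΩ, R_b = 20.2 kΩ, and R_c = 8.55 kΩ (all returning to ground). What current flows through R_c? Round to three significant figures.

Parallel bank: R_p = 1/(1/70.4 + 1/20.2 + 1/8.55) = 5.535 kΩ.
V_A = 13.5 × 5.535/16.03 = 4.660 V.
Branch current I = V_A/R_c = 4.660/8.55 = 0.5450 mA.

I ≈ 0.545 mA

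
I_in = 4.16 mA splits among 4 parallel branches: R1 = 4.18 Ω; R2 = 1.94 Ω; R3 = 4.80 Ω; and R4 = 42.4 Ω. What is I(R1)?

ΣG = 1/4.18 + 1/1.94 + 1/4.80 + 1/42.4 = 0.9866.
By the current-divider rule, I = I_in · G_k/ΣG = 4.16 × 0.2425 = 1.009 mA.

I ≈ 1.01 mA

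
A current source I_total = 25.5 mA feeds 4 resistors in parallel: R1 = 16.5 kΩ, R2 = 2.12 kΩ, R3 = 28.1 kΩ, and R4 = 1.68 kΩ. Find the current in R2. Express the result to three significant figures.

Conductances: ΣG = 1/16.5 + 1/2.12 + 1/28.1 + 1/1.68 = 1.163 (1/kΩ).
By the current-divider rule, I = I_total · G_k/ΣG = 25.5 × 0.4055 = 10.34 mA.

I ≈ 10.3 mA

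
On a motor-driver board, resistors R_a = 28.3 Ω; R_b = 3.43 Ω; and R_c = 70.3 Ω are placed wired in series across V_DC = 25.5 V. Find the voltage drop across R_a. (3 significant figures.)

V ≈ 7.07 V

Series total: ΣR = 28.3 + 3.43 + 70.3 = 102.0 Ω.
V = V_DC · R/ΣR = 25.5 × 0.2774 = 7.073 V.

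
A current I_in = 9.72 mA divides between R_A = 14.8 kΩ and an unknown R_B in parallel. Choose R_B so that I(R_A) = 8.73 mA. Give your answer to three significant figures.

Two-branch current divider: I_A = I_in · R_B/(R_A + R_B).
8.73/9.72 = R_B/(R_A + R_B) → R_B = R_A · (0.8981)/(1 − 0.8981) = 14.8 × 8.818 = 130.5 kΩ.

R_B ≈ 131 kΩ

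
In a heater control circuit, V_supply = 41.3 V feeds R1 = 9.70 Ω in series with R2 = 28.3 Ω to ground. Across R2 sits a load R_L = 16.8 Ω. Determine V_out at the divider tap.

V_out ≈ 21.5 V

First combine the lower leg with the load: R2 ‖ R_L = 10.54 Ω.
Then V_out = V_supply · R2'/(R1 + R2') = 41.3 × 10.54/20.24 = 21.51 V.
(Unloaded it would be 30.8 V; the load pulls it down.)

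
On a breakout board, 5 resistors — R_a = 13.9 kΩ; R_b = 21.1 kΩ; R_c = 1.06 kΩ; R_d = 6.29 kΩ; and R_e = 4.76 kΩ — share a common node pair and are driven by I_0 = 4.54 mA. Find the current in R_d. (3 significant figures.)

Conductances: ΣG = 1/13.9 + 1/21.1 + 1/1.06 + 1/6.29 + 1/4.76 = 1.432 (1/kΩ).
Current divider: I(R_d) = I_0 · G_k/ΣG = 4.54 × (0.1590/1.432) = 4.54 × 0.1110 = 0.5041 mA.

I ≈ 0.504 mA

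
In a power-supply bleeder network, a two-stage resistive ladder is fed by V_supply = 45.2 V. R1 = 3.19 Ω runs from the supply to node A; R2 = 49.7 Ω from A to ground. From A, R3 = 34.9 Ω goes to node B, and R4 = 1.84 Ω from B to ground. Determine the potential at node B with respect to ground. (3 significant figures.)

V_B ≈ 1.97 V

Node A sees R2 in parallel with the series input of stage 2, R3 + R4 = 36.74 Ω.
R2 ‖ (R3+R4) = 21.12 Ω.
V_A = 45.2 × 21.12/(3.19 + 21.12) = 39.27 V.
V_B = V_A × 0.05008 = 1.967 V.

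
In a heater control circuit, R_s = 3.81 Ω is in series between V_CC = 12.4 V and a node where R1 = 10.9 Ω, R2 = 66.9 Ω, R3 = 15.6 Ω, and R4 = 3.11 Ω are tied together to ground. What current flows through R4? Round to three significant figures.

I ≈ 1.39 A

Equivalent of the parallel group: R_p = 2.031 Ω.
Node voltage V_A = V_CC · R_p/(R_s + R_p) = 12.4 × 0.3477 = 4.312 V.
I(R4) = V_A / R4 = 4.312/3.11 = 1.386 A.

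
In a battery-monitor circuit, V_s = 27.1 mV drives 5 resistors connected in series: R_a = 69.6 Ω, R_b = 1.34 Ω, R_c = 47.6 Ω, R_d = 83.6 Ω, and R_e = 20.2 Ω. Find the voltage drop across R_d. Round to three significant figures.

Total series resistance ΣR = 69.6 + 1.34 + 47.6 + 83.6 + 20.2 = 222.3 Ω.
Voltage divider: V = V_s · (83.60 / 222.3) = 27.1 × 0.3760 = 10.19 mV.

V ≈ 10.2 mV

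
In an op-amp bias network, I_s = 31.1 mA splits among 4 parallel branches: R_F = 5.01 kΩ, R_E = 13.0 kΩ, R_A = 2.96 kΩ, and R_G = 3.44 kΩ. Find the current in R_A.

I ≈ 11.6 mA

ΣG = 1/5.01 + 1/13.0 + 1/2.96 + 1/3.44 = 0.9051.
Current divider: I(R_A) = I_s · G_k/ΣG = 31.1 × (0.3378/0.9051) = 31.1 × 0.3733 = 11.61 mA.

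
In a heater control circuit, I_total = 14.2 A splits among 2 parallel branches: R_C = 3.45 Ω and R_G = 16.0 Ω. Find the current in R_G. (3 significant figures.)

I ≈ 2.52 A

Two-branch current divider: I_k = I_total · R_other/(R_1 + R_2).
I(R_G) = 14.2 × 3.45/(3.45 + 16.0) = 14.2 × 0.1774 = 2.519 A.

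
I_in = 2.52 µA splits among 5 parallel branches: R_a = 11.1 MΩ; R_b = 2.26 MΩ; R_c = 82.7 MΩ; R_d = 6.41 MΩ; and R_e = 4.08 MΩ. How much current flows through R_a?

I ≈ 0.240 µA

Conductances: ΣG = 1/11.1 + 1/2.26 + 1/82.7 + 1/6.41 + 1/4.08 = 0.9458 (1/MΩ).
Current divider: I(R_a) = I_in · G_k/ΣG = 2.52 × (0.09009/0.9458) = 2.52 × 0.09526 = 0.2400 µA.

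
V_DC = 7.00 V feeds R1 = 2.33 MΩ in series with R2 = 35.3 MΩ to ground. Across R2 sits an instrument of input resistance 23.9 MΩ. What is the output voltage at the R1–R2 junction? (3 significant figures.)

V_out ≈ 6.02 V

The load sits in parallel with R2, giving an effective lower resistance R2' = R2·R_L/(R2+R_L) = 14.25 MΩ.
Now apply the divider: V_out = 7.00 × 0.8595 = 6.016 V.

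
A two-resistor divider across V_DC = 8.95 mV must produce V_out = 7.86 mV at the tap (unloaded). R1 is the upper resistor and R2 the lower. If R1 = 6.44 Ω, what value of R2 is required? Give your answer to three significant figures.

R2 ≈ 46.4 Ω

V_out/V_DC = R2/(R1+R2) = 0.8782.
R2 = R1 · 0.8782/(1 − 0.8782) = 46.44 Ω.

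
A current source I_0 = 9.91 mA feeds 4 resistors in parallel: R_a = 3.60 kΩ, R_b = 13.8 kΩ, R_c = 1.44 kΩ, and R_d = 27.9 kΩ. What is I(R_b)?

I ≈ 0.665 mA

Conductances: ΣG = 1/3.60 + 1/13.8 + 1/1.44 + 1/27.9 = 1.081 (1/kΩ).
By the current-divider rule, I = I_0 · G_k/ΣG = 9.91 × 0.06706 = 0.6646 mA.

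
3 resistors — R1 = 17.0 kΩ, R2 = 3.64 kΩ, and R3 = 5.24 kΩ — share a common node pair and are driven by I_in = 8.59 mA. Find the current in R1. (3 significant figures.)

Conductances: ΣG = 1/17.0 + 1/3.64 + 1/5.24 = 0.5244 (1/kΩ).
R1 takes the fraction G_k/ΣG = 0.05882/0.5244 = 0.1122, so I = 8.59 × 0.1122 = 0.9636 mA.

I ≈ 0.964 mA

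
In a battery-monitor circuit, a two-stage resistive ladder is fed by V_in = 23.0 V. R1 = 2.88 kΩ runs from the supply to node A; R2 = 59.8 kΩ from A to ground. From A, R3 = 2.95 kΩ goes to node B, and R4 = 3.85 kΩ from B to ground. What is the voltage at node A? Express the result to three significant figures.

V_A ≈ 15.6 V

Node A sees R2 in parallel with the series input of stage 2, R3 + R4 = 6.800 kΩ.
Effective lower resistance at A: R2 ‖ 6.800 = 6.106 kΩ.
V_A = 23.0 × 6.106/(2.88 + 6.106) = 15.63 V.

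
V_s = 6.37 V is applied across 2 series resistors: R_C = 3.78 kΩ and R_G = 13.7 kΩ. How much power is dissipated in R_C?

P ≈ 0.502 mW

Series current I = V_s/ΣR = 6.37/17.48 = 0.3644 mA.
V(R_C) = I·R = 1.377 V; P = V·I = 1.377 × 0.3644 = 0.5020 mW.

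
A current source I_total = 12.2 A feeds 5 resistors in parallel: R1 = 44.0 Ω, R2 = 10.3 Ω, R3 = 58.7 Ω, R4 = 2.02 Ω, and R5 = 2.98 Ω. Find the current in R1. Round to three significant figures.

ΣG = 1/44.0 + 1/10.3 + 1/58.7 + 1/2.02 + 1/2.98 = 0.9675.
R1 takes the fraction G_k/ΣG = 0.02273/0.9675 = 0.02349, so I = 12.2 × 0.02349 = 0.2866 A.

I ≈ 0.287 A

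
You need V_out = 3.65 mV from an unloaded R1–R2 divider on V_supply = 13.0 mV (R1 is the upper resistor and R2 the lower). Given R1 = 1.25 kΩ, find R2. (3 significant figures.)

Required fraction k = V_out/V_supply = 0.2808.
Rearranging, R2 = R1·k/(1−k) = 1.25 × 0.3904 = 0.4880 kΩ.

R2 ≈ 0.488 kΩ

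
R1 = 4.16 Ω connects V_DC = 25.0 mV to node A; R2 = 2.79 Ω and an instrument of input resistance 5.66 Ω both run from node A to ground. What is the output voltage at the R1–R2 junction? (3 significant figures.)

V_out ≈ 7.75 mV

R2 ‖ R_L = (2.79 × 5.66)/(2.79 + 5.66) = 1.869 Ω.
Then V_out = V_DC · R2'/(R1 + R2') = 25.0 × 1.869/6.029 = 7.749 mV.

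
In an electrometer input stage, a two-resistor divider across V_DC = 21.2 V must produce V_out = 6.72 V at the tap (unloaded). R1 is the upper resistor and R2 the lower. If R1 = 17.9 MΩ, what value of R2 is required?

R2 ≈ 8.31 MΩ

The divider ratio is R2/(R1+R2) = 6.72/21.2 = 0.3170.
So R2 = R1 · V_out/(V_DC − V_out) = 17.9 × 6.72/(21.2 − 6.72) = 17.9 × 0.4641 = 8.307 MΩ.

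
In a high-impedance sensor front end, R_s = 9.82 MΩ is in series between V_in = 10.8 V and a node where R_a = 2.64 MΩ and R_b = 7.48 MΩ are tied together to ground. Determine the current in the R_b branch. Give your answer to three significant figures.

Equivalent of the parallel group: R_p = 1.951 MΩ.
V_A by voltage divider: V_A = 10.8 × 1.951/(9.82 + 1.951) = 1.790 V.
Branch current I = V_A/R_b = 1.790/7.48 = 0.2393 µA.
(Equivalently: I_total = 0.9175 µA, then current-divider fraction G_k/ΣG = 0.2609.)

I ≈ 0.239 µA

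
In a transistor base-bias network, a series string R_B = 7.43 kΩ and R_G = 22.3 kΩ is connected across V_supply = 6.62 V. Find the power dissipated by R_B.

P ≈ 0.368 mW

Series current I = V_supply/ΣR = 6.62/29.73 = 0.2227 mA.
P(R_B) = I²·R_B = (0.2227)² × 7.43 = 0.3684 mW.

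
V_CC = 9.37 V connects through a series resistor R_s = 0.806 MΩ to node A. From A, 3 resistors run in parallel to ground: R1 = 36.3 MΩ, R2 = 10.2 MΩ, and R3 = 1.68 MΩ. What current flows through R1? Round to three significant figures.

Combine the parallel branches: R_p = (1/36.3 + 1/10.2 + 1/1.68)⁻¹ = 1.387 MΩ.
Node voltage V_A = V_CC · R_p/(R_s + R_p) = 9.37 × 0.6325 = 5.927 V.
I(R1) = V_A / R1 = 5.927/36.3 = 0.1633 µA.

I ≈ 0.163 µA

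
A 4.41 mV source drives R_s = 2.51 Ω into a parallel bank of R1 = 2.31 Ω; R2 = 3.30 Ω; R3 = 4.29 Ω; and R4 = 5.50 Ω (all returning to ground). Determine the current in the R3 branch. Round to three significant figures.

Parallel bank: R_p = 1/(1/2.31 + 1/3.30 + 1/4.29 + 1/5.50) = 0.8689 Ω.
V_A = 4.41 × 0.8689/3.379 = 1.134 mV.
Branch current I = V_A/R3 = 1.134/4.29 = 0.2644 mA.
(Equivalently: I_total = 1.305 mA, then current-divider fraction G_k/ΣG = 0.2025.)

I ≈ 0.264 mA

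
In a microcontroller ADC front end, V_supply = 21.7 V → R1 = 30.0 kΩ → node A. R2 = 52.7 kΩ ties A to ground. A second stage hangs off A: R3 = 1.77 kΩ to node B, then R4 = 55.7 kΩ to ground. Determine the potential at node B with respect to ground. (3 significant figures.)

V_B ≈ 10.1 V

Looking into the second stage from A: R3 + R4 = 57.47 kΩ appears in parallel with R2.
Effective lower resistance at A: R2 ‖ 57.47 = 27.49 kΩ.
First divider: V_A = V_supply · 27.49/(30.0 + 27.49) = 10.38 V.
Then the unloaded second divider: V_B = V_A × R4/(R3+R4) = 10.38 × 0.9692 = 10.06 V.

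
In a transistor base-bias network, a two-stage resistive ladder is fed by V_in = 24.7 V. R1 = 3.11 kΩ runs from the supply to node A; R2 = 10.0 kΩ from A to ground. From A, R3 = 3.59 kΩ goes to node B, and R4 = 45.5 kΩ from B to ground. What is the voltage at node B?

V_B ≈ 16.7 V

Looking into the second stage from A: R3 + R4 = 49.09 kΩ appears in parallel with R2.
Effective lower resistance at A: R2 ‖ 49.09 = 8.308 kΩ.
V_A = 24.7 × 8.308/(3.11 + 8.308) = 17.97 V.
Stage 2 is unloaded, so V_B = V_A · R4/(R3+R4) = 17.97 × 45.5/49.09 = 16.66 V.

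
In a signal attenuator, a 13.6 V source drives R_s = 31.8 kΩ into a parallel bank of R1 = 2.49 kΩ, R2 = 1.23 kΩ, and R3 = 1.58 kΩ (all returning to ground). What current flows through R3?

Equivalent of the parallel group: R_p = 0.5413 kΩ.
V_A = 13.6 × 0.5413/32.34 = 0.2276 V.
Branch current I = V_A/R3 = 0.2276/1.58 = 0.1441 mA.

I ≈ 0.144 mA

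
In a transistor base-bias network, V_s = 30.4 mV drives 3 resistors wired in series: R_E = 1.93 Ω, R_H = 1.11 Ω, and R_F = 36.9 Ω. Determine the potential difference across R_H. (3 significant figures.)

V ≈ 0.845 mV

ΣR = 1.93 + 1.11 + 36.9 = 39.94 Ω.
Voltage divider: V = V_s · (1.110 / 39.94) = 30.4 × 0.02779 = 0.8449 mV.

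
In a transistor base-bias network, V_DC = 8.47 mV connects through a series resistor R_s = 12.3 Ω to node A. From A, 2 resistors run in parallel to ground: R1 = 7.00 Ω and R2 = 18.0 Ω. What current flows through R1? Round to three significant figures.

Combine the parallel branches: R_p = (1/7.00 + 1/18.0)⁻¹ = 5.040 Ω.
Node voltage V_A = V_DC · R_p/(R_s + R_p) = 8.47 × 0.2907 = 2.462 mV.
I(R1) = V_A / R1 = 2.462/7.00 = 0.3517 mA.

I ≈ 0.352 mA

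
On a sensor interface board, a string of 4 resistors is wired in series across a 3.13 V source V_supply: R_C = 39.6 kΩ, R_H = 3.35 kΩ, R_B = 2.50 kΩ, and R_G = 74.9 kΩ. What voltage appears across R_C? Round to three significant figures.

V ≈ 1.03 V

Total series resistance ΣR = 39.6 + 3.35 + 2.50 + 74.9 = 120.4 kΩ.
Voltage divider: V = V_supply · (39.60 / 120.4) = 3.13 × 0.3290 = 1.030 V.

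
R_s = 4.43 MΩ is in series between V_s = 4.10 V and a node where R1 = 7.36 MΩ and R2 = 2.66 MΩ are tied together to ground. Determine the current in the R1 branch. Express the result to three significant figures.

Parallel bank: R_p = 1/(1/7.36 + 1/2.66) = 1.954 MΩ.
V_A by voltage divider: V_A = 4.10 × 1.954/(4.43 + 1.954) = 1.255 V.
Branch current I = V_A/R1 = 1.255/7.36 = 0.1705 µA.

I ≈ 0.170 µA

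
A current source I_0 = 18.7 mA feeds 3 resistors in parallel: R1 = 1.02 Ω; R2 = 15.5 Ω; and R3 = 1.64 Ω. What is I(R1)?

Conductances: ΣG = 1/1.02 + 1/15.5 + 1/1.64 = 1.655 (1/Ω).
Current divider: I(R1) = I_0 · G_k/ΣG = 18.7 × (0.9804/1.655) = 18.7 × 0.5925 = 11.08 mA.

I ≈ 11.1 mA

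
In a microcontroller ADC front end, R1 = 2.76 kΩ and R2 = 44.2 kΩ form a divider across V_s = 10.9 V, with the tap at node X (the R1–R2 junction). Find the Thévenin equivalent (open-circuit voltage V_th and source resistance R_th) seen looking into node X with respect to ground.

Open-circuit (no load on X): V_th = V_s · R2/(R1 + R2) = 10.9 × 44.2/(2.760 + 44.2) = 10.26 V.
With V_s suppressed (replaced by a short), R_th = R1 ‖ R2 = (2.760 × 44.2)/(2.760 + 44.2) = 2.598 kΩ.

V_th ≈ 10.3 V, R_th ≈ 2.60 kΩ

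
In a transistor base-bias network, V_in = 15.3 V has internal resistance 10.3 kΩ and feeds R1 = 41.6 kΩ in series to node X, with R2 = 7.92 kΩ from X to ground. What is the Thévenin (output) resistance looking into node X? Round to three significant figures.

R1' = 10.3 + 41.6 = 51.90 kΩ (source resistance + R1).
With V_in suppressed (replaced by a short), R_th = R1' ‖ R2 = (51.90 × 7.92)/(51.90 + 7.92) = 6.871 kΩ.

R_th ≈ 6.87 kΩ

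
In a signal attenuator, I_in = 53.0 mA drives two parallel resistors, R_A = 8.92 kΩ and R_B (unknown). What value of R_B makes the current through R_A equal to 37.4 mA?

The fraction through R_A equals R_B/(R_A+R_B).
37.4/53.0 = R_B/(R_A + R_B) → R_B = R_A · (0.7057)/(1 − 0.7057) = 8.92 × 2.397 = 21.39 kΩ.

R_B ≈ 21.4 kΩ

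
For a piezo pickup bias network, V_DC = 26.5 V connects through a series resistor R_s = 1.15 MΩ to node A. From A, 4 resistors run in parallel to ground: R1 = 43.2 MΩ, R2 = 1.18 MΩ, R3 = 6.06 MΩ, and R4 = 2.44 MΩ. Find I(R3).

I ≈ 1.64 µA

Equivalent of the parallel group: R_p = 0.6918 MΩ.
V_A by voltage divider: V_A = 26.5 × 0.6918/(1.15 + 0.6918) = 9.954 V.
Branch current I = V_A/R3 = 9.954/6.06 = 1.643 µA.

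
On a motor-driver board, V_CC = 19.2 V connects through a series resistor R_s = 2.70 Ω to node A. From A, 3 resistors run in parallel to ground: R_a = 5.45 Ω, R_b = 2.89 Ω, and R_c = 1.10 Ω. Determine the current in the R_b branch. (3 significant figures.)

Parallel bank: R_p = 1/(1/5.45 + 1/2.89 + 1/1.10) = 0.6951 Ω.
V_A = 19.2 × 0.6951/3.395 = 3.931 V.
Branch current I = V_A/R_b = 3.931/2.89 = 1.360 A.
(Equivalently: I_total = 5.655 A, then current-divider fraction G_k/ΣG = 0.2405.)

I ≈ 1.36 A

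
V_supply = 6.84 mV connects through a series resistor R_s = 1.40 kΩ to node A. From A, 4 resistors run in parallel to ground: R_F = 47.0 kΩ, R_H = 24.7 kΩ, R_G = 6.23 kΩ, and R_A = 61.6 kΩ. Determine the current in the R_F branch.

I ≈ 0.109 µA

Equivalent of the parallel group: R_p = 4.193 kΩ.
V_A by voltage divider: V_A = 6.84 × 4.193/(1.40 + 4.193) = 5.128 mV.
I(R_F) = V_A / R_F = 5.128/47.0 = 0.1091 µA.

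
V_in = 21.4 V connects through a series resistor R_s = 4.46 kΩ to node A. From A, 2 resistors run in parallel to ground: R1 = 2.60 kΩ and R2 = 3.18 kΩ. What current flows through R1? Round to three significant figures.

I ≈ 2.00 mA

Combine the parallel branches: R_p = (1/2.60 + 1/3.18)⁻¹ = 1.430 kΩ.
V_A = 21.4 × 1.430/5.890 = 5.197 V.
Branch current I = V_A/R1 = 5.197/2.60 = 1.999 mA.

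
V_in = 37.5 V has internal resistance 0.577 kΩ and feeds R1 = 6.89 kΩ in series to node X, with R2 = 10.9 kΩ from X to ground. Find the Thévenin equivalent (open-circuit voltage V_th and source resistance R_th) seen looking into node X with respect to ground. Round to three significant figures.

V_th ≈ 22.3 V, R_th ≈ 4.43 kΩ

R1' = 0.577 + 6.89 = 7.467 kΩ (source resistance + R1).
With X open, the divider is unloaded: V_th = 37.5 × 10.9/18.37 = 22.25 V.
Looking into X with the source shorted: R_th = R1'·R2/(R1'+R2) = 7.467 × 10.9/18.37 = 4.431 kΩ.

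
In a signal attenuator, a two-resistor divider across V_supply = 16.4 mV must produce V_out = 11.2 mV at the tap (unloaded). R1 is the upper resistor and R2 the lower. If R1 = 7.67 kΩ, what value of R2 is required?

V_out/V_supply = R2/(R1+R2) = 0.6829.
So R2 = R1 · V_out/(V_supply − V_out) = 7.67 × 11.2/(16.4 − 11.2) = 7.67 × 2.154 = 16.52 kΩ.

R2 ≈ 16.5 kΩ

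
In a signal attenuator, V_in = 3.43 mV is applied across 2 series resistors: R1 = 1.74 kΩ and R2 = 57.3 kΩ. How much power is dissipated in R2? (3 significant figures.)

Series current I = V_in/ΣR = 3.43/59.04 = 0.05810 µA.
P(R2) = I²·R2 = (0.05810)² × 57.3 = 0.1934 nW.

P ≈ 0.193 nW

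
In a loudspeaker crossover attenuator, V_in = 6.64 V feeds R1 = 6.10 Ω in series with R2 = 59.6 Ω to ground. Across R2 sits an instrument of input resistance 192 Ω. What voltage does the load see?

First combine the lower leg with the load: R2 ‖ R_L = 45.48 Ω.
Now apply the divider: V_out = 6.64 × 0.8817 = 5.855 V.
(Unloaded it would be 6.02 V; the load pulls it down.)

V_out ≈ 5.85 V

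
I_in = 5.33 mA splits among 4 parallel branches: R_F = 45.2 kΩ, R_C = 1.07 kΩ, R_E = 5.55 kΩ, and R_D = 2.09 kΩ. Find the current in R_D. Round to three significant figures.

Conductances: ΣG = 1/45.2 + 1/1.07 + 1/5.55 + 1/2.09 = 1.615 (1/kΩ).
By the current-divider rule, I = I_in · G_k/ΣG = 5.33 × 0.2962 = 1.579 mA.

I ≈ 1.58 mA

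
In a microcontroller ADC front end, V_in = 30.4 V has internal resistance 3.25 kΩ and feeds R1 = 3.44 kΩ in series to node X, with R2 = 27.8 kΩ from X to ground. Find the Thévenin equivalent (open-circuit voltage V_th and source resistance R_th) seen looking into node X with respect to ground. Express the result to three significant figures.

R1' = 3.25 + 3.44 = 6.690 kΩ (source resistance + R1).
V_th is the unloaded tap voltage: V_in · R2/(R1'+R2) = 30.4 × 0.8060 = 24.50 V.
Looking into X with the source shorted: R_th = R1'·R2/(R1'+R2) = 6.690 × 27.8/34.49 = 5.392 kΩ.

V_th ≈ 24.5 V, R_th ≈ 5.39 kΩ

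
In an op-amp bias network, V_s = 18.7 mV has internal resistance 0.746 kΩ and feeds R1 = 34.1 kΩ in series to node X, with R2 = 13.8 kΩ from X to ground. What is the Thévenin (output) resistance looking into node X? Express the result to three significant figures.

R1' = 0.746 + 34.1 = 34.85 kΩ (source resistance + R1).
With V_s suppressed (replaced by a short), R_th = R1' ‖ R2 = (34.85 × 13.8)/(34.85 + 13.8) = 9.885 kΩ.

R_th ≈ 9.89 kΩ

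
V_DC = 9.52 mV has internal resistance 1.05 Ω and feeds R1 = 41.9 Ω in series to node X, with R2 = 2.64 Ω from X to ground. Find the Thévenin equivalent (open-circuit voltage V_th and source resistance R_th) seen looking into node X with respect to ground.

V_th ≈ 0.551 mV, R_th ≈ 2.49 Ω

R1' = 1.05 + 41.9 = 42.95 Ω (source resistance + R1).
Open-circuit (no load on X): V_th = V_DC · R2/(R1' + R2) = 9.52 × 2.64/(42.95 + 2.64) = 0.5513 mV.
Zeroing V_DC shorts the top of R1' to ground, so R_th = R1' ‖ R2 = 2.487 Ω.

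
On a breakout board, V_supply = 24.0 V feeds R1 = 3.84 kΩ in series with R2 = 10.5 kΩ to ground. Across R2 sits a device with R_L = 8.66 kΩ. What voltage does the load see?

First combine the lower leg with the load: R2 ‖ R_L = 4.746 kΩ.
Voltage divider with the loaded lower leg: V_out = 24.0 × 4.746/(3.84 + 4.746) = 24.0 × 0.5528 = 13.27 V.

V_out ≈ 13.3 V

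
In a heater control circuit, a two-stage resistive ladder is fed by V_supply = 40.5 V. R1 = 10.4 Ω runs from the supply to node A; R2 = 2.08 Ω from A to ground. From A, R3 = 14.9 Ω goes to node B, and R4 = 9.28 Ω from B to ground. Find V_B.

V_B ≈ 2.42 V

Looking into the second stage from A: R3 + R4 = 24.18 Ω appears in parallel with R2.
Effective lower resistance at A: R2 ‖ 24.18 = 1.915 Ω.
So V_A = 40.5 × 0.1555 = 6.298 V.
Then the unloaded second divider: V_B = V_A × R4/(R3+R4) = 6.298 × 0.3838 = 2.417 V.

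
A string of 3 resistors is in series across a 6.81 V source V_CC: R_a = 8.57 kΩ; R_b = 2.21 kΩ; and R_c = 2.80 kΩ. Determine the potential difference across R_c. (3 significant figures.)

Total series resistance ΣR = 8.57 + 2.21 + 2.80 = 13.58 kΩ.
Voltage divider: V = V_CC · (2.800 / 13.58) = 6.81 × 0.2062 = 1.404 V.

V ≈ 1.40 V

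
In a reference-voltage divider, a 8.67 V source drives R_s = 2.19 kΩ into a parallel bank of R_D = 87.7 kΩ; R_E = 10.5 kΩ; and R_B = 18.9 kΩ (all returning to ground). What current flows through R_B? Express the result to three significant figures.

I ≈ 0.340 mA

Equivalent of the parallel group: R_p = 6.268 kΩ.
V_A = 8.67 × 6.268/8.458 = 6.425 V.
I(R_B) = V_A / R_B = 6.425/18.9 = 0.3399 mA.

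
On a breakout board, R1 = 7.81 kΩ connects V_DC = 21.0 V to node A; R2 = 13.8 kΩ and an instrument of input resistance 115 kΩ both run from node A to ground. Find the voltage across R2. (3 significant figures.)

V_out ≈ 12.9 V

First combine the lower leg with the load: R2 ‖ R_L = 12.32 kΩ.
Then V_out = V_DC · R2'/(R1 + R2') = 21.0 × 12.32/20.13 = 12.85 V.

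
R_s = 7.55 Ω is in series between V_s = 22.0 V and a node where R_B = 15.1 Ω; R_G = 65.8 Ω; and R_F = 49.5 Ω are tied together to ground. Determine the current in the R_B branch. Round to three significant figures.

I ≈ 0.824 A

Parallel bank: R_p = 1/(1/15.1 + 1/65.8 + 1/49.5) = 9.840 Ω.
Node voltage V_A = V_s · R_p/(R_s + R_p) = 22.0 × 0.5658 = 12.45 V.
I(R_B) = V_A / R_B = 12.45/15.1 = 0.8244 A.
(Equivalently: I_total = 1.265 A, then current-divider fraction G_k/ΣG = 0.6517.)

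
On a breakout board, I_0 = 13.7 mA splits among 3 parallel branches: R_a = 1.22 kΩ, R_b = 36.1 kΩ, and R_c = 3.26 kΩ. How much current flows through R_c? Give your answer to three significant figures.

I ≈ 3.64 mA

ΣG = 1/1.22 + 1/36.1 + 1/3.26 = 1.154.
By the current-divider rule, I = I_0 · G_k/ΣG = 13.7 × 0.2658 = 3.641 mA.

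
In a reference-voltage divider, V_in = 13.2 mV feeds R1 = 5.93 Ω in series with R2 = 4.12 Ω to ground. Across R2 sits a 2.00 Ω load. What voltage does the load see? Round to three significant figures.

First combine the lower leg with the load: R2 ‖ R_L = 1.346 Ω.
Then V_out = V_in · R2'/(R1 + R2') = 13.2 × 1.346/7.276 = 2.442 mV.

V_out ≈ 2.44 mV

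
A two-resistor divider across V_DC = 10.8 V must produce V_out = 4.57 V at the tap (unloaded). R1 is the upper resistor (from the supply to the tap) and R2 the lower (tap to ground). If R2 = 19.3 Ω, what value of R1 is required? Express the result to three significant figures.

Required fraction k = V_out/V_DC = 0.4231.
So R1 = R2 · (V_DC/V_out − 1) = 19.3 × (10.8/4.57 − 1) = 19.3 × 1.363 = 26.31 Ω.

R1 ≈ 26.3 Ω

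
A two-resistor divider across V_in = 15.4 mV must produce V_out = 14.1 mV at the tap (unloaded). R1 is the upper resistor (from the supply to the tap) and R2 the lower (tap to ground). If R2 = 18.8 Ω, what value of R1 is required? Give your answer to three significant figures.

R1 ≈ 1.73 Ω

The divider ratio is R2/(R1+R2) = 14.1/15.4 = 0.9156.
Rearranging, R1 = R2·(1−k)/k = 18.8 × 0.09220 = 1.733 Ω.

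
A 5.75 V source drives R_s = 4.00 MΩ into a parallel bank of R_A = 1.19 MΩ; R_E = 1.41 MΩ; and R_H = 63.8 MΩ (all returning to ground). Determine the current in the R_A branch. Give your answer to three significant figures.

Equivalent of the parallel group: R_p = 0.6389 MΩ.
V_A = 5.75 × 0.6389/4.639 = 0.7919 V.
Branch current I = V_A/R_A = 0.7919/1.19 = 0.6655 µA.
(Check via current divider: I_total = 1.240 µA; share G_k/ΣG = 0.5369 → same result.)

I ≈ 0.665 µA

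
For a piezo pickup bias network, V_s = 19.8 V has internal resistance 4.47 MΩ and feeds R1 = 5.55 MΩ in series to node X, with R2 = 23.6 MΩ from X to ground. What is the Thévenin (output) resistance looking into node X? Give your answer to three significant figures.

R_th ≈ 7.03 MΩ

R1' = 4.47 + 5.55 = 10.02 MΩ (source resistance + R1).
Looking into X with the source shorted: R_th = R1'·R2/(R1'+R2) = 10.02 × 23.6/33.62 = 7.034 MΩ.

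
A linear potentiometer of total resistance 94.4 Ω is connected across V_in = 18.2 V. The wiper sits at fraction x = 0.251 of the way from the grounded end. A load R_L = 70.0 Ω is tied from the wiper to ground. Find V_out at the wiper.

V_out ≈ 3.64 V

Lower segment x·R_p = 23.69 Ω; upper segment (1−x)·R_p = 70.71 Ω.
R_L loads the lower segment: effective lower R = 17.70 Ω.
Loaded-divider output: V_out = 18.2 × 0.2002 = 3.644 V.
(Unloaded: V_out = x·V_in = 4.57 V.)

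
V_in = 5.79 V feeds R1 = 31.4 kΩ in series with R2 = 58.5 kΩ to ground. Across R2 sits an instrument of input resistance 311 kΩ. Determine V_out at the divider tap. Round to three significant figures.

V_out ≈ 3.54 V

R2 ‖ R_L = (58.5 × 311)/(58.5 + 311) = 49.24 kΩ.
Voltage divider with the loaded lower leg: V_out = 5.79 × 49.24/(31.4 + 49.24) = 5.79 × 0.6106 = 3.535 V.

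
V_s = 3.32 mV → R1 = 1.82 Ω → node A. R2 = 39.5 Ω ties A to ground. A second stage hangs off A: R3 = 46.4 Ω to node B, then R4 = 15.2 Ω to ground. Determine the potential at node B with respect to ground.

V_B ≈ 0.762 mV

The second stage (R3 + R4 = 61.60 Ω) loads node A in parallel with R2.
Effective lower resistance at A: R2 ‖ 61.60 = 24.07 Ω.
V_A = 3.32 × 24.07/(1.82 + 24.07) = 3.087 mV.
V_B = V_A × 0.2468 = 0.7616 mV.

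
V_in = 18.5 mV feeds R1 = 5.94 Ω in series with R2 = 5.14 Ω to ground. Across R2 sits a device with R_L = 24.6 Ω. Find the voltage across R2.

R2 ‖ R_L = (5.14 × 24.6)/(5.14 + 24.6) = 4.252 Ω.
Voltage divider with the loaded lower leg: V_out = 18.5 × 4.252/(5.94 + 4.252) = 18.5 × 0.4172 = 7.718 mV.

V_out ≈ 7.72 mV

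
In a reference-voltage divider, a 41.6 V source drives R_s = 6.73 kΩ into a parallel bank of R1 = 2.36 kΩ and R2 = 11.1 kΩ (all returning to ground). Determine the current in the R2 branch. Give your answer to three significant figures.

Parallel bank: R_p = 1/(1/2.36 + 1/11.1) = 1.946 kΩ.
V_A = 41.6 × 1.946/8.676 = 9.332 V.
I(R2) = V_A / R2 = 9.332/11.1 = 0.8407 mA.
(Check via current divider: I_total = 4.795 mA; share G_k/ΣG = 0.1753 → same result.)

I ≈ 0.841 mA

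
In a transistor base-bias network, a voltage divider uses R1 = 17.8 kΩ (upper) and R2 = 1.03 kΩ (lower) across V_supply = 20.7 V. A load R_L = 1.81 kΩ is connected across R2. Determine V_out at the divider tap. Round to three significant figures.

R2 ‖ R_L = (1.03 × 1.81)/(1.03 + 1.81) = 0.6564 kΩ.
Voltage divider with the loaded lower leg: V_out = 20.7 × 0.6564/(17.8 + 0.6564) = 20.7 × 0.03557 = 0.7362 V.
(Unloaded it would be 1.13 V; the load pulls it down.)

V_out ≈ 0.736 V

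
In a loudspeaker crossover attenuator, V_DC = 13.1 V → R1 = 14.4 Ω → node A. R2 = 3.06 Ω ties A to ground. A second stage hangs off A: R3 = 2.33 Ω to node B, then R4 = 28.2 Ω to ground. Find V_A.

Node A sees R2 in parallel with the series input of stage 2, R3 + R4 = 30.53 Ω.
Effective lower resistance at A: R2 ‖ 30.53 = 2.781 Ω.
So V_A = 13.1 × 0.1619 = 2.121 V.

V_A ≈ 2.12 V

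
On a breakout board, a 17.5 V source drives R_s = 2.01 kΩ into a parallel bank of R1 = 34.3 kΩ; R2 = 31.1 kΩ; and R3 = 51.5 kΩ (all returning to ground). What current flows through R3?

Combine the parallel branches: R_p = (1/34.3 + 1/31.1 + 1/51.5)⁻¹ = 12.39 kΩ.
Node voltage V_A = V_CC · R_p/(R_s + R_p) = 17.5 × 0.8604 = 15.06 V.
I(R3) = V_A / R3 = 15.06/51.5 = 0.2924 mA.

I ≈ 0.292 mA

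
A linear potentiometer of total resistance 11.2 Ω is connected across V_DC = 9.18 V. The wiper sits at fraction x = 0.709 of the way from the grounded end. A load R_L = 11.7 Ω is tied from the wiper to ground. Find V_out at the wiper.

The pot divides into 3.259 Ω above the wiper and 7.941 Ω below.
(x·R_p) ‖ R_L = 4.730 Ω.
Then V_out = V_DC · 4.730/(3.259 + 4.730) = 5.435 V.

V_out ≈ 5.44 V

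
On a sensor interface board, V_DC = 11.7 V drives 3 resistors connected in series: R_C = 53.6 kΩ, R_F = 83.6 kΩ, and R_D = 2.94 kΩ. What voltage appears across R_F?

V ≈ 6.98 V

Total series resistance ΣR = 53.6 + 83.6 + 2.94 = 140.1 kΩ.
V = V_DC · R/ΣR = 11.7 × 0.5965 = 6.980 V.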